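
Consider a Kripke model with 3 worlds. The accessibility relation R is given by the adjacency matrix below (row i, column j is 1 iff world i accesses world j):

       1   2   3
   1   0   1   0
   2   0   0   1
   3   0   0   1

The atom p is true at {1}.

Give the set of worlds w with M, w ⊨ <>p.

∅

1: successors {2}; p there: 2:F. ✗
2: successors {3}; p there: 3:F. ✗
3: successors {3}; p there: 3:F. ✗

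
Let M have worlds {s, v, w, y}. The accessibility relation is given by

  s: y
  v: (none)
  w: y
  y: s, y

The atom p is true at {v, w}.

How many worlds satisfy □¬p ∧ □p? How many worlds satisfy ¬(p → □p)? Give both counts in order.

For □¬p ∧ □p:
s: □¬p is T, □p is F. ✗
v: □¬p is T, □p is T. ✓
w: □¬p is T, □p is F. ✗
y: □¬p is T, □p is F. ✗
— 1 world.
For ¬(p → □p):
s: p → □p is T. ✗
v: p → □p is T. ✗
w: p → □p is F. ✓
y: p → □p is T. ✗
— 1 world.

1 and 1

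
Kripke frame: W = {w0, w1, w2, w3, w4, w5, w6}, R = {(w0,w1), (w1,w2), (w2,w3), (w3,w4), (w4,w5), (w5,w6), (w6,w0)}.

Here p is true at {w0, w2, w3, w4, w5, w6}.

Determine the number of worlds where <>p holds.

6

w0: successors {w1}; p there: w1:F. ✗
w1: successors {w2}; p there: w2:T. ✓
w2: successors {w3}; p there: w3:T. ✓
w3: successors {w4}; p there: w4:T. ✓
w4: successors {w5}; p there: w5:T. ✓
w5: successors {w6}; p there: w6:T. ✓
w6: successors {w0}; p there: w0:T. ✓
Satisfying worlds: {w1, w2, w3, w4, w5, w6}.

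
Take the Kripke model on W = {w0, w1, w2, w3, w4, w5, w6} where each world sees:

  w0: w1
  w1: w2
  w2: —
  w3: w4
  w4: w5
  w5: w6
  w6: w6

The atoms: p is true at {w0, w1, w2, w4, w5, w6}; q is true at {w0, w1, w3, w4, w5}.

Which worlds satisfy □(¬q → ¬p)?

{w0, w2, w3, w4}

w0: successors {w1}; ¬q → ¬p there: w1:T. ✓
w1: successors {w2}; ¬q → ¬p there: w2:F. ✗
w2: no successors, so □(¬q → ¬p) holds vacuously. ✓
w3: successors {w4}; ¬q → ¬p there: w4:T. ✓
w4: successors {w5}; ¬q → ¬p there: w5:T. ✓
w5: successors {w6}; ¬q → ¬p there: w6:F. ✗
w6: successors {w6}; ¬q → ¬p there: w6:F. ✗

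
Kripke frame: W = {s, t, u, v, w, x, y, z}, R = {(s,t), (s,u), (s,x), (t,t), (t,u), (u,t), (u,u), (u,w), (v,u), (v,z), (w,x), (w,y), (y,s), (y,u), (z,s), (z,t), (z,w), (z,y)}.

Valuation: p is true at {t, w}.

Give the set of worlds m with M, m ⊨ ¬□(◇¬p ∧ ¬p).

{s, t, u, w, z}

s: □(◇¬p ∧ ¬p) is F. ✓
t: □(◇¬p ∧ ¬p) is F. ✓
u: □(◇¬p ∧ ¬p) is F. ✓
v: □(◇¬p ∧ ¬p) is T. ✗
w: □(◇¬p ∧ ¬p) is F. ✓
x: □(◇¬p ∧ ¬p) is T. ✗
y: □(◇¬p ∧ ¬p) is T. ✗
z: □(◇¬p ∧ ¬p) is F. ✓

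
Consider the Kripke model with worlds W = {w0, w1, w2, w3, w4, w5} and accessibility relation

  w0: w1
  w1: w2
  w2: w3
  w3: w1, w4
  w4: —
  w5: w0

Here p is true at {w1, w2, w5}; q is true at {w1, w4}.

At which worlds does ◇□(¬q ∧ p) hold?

w0: successors {w1}; □(¬q ∧ p) there: w1:T. ✓
w1: successors {w2}; □(¬q ∧ p) there: w2:F. ✗
w2: successors {w3}; □(¬q ∧ p) there: w3:F. ✗
w3: successors {w1, w4}; □(¬q ∧ p) there: w1:T, w4:T. ✓
w4: no successors, so ◇□(¬q ∧ p) fails. ✗
w5: successors {w0}; □(¬q ∧ p) there: w0:F. ✗

{w0, w3}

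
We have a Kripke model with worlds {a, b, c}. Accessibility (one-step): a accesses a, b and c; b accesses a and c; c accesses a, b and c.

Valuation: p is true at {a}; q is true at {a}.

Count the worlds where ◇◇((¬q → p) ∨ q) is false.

a: successors {a, b, c}; ◇((¬q → p) ∨ q) there: a:T, b:T, c:T. ✓
b: successors {a, c}; ◇((¬q → p) ∨ q) there: a:T, c:T. ✓
c: successors {a, b, c}; ◇((¬q → p) ∨ q) there: a:T, b:T, c:T. ✓
Satisfying worlds: {a, b, c}.
So ◇◇((¬q → p) ∨ q) fails at the other 0 worlds.

0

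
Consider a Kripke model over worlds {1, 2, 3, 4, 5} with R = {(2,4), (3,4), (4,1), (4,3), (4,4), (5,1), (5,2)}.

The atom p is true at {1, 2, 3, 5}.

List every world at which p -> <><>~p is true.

1: p is T, <><>~p is F. ✗
2: p is T, <><>~p is T. ✓
3: p is T, <><>~p is T. ✓
4: p is F, <><>~p is T. ✓
5: p is T, <><>~p is T. ✓

{2, 3, 4, 5}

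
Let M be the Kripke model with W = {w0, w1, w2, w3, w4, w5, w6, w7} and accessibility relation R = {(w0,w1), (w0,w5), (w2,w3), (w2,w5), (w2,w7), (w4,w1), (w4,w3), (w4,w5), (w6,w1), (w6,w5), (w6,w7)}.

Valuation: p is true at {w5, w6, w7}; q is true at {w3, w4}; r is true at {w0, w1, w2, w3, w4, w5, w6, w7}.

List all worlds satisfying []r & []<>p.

w0: []r is T, []<>p is F. ✗
w1: []r is T, []<>p is T. ✓
w2: []r is T, []<>p is F. ✗
w3: []r is T, []<>p is T. ✓
w4: []r is T, []<>p is F. ✗
w5: []r is T, []<>p is T. ✓
w6: []r is T, []<>p is F. ✗
w7: []r is T, []<>p is T. ✓

{w1, w3, w5, w7}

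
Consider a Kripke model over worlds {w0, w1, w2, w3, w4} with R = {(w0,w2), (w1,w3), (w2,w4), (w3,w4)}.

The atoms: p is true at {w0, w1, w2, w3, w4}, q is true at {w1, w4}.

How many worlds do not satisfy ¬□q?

w0: □q is F. ✓
w1: □q is F. ✓
w2: □q is T. ✗
w3: □q is T. ✗
w4: □q is T. ✗
Satisfying worlds: {w0, w1}.
So ¬□q fails at the other 3 worlds.

3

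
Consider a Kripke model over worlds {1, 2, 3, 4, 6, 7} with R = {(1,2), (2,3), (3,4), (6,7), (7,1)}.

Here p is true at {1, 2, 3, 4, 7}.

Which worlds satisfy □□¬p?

{3, 4}

1: successors {2}; □¬p there: 2:F. ✗
2: successors {3}; □¬p there: 3:F. ✗
3: successors {4}; □¬p there: 4:T. ✓
4: no successors, so □□¬p holds vacuously. ✓
6: successors {7}; □¬p there: 7:F. ✗
7: successors {1}; □¬p there: 1:F. ✗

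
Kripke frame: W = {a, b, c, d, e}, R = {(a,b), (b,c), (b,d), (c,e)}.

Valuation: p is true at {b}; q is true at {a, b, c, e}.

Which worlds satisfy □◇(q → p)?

{a, d, e}

a: successors {b}; ◇(q → p) there: b:T. ✓
b: successors {c, d}; ◇(q → p) there: c:F, d:F. ✗
c: successors {e}; ◇(q → p) there: e:F. ✗
d: no successors, so □◇(q → p) holds vacuously. ✓
e: no successors, so □◇(q → p) holds vacuously. ✓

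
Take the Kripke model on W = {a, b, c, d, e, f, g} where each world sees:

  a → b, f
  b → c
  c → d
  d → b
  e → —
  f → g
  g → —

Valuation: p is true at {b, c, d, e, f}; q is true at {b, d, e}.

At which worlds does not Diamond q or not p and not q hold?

a: not Diamond q is F, not p and not q is T. ✓
b: not Diamond q is T, not p and not q is F. ✓
c: not Diamond q is F, not p and not q is F. ✗
d: not Diamond q is F, not p and not q is F. ✗
e: not Diamond q is T, not p and not q is F. ✓
f: not Diamond q is T, not p and not q is F. ✓
g: not Diamond q is T, not p and not q is T. ✓

{a, b, e, f, g}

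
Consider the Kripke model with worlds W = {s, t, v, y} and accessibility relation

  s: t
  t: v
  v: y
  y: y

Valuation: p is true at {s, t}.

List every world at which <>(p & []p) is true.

s: successors {t}; p & []p there: t:F. ✗
t: successors {v}; p & []p there: v:F. ✗
v: successors {y}; p & []p there: y:F. ✗
y: successors {y}; p & []p there: y:F. ✗

∅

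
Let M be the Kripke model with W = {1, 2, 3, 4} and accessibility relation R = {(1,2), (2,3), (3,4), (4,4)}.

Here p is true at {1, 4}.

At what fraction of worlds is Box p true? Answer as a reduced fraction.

1/2

1: successors {2}; p there: 2:F. ✗
2: successors {3}; p there: 3:F. ✗
3: successors {4}; p there: 4:T. ✓
4: successors {4}; p there: 4:T. ✓
That's 2 of 4 worlds, so 2/4 = 1/2.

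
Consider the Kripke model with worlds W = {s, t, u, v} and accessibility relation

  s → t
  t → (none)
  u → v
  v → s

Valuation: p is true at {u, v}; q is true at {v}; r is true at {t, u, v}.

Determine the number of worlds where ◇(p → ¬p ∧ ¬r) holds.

s: successors {t}; p → ¬p ∧ ¬r there: t:T. ✓
t: no successors, so ◇(p → ¬p ∧ ¬r) fails. ✗
u: successors {v}; p → ¬p ∧ ¬r there: v:F. ✗
v: successors {s}; p → ¬p ∧ ¬r there: s:T. ✓
Satisfying worlds: {s, v}.

2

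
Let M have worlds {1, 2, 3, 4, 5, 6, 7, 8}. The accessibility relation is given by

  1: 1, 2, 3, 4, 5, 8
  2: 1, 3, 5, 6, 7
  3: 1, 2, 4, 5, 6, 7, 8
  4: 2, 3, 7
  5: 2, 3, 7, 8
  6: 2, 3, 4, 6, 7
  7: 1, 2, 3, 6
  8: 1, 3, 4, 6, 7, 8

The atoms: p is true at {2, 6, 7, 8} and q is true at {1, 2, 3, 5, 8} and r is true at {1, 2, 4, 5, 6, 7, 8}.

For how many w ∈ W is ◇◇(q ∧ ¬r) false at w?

0

1: successors {1, 2, 3, 4, 5, 8}; ◇(q ∧ ¬r) there: 1:T, 2:T, 3:F, 4:T, 5:T, 8:T. ✓
2: successors {1, 3, 5, 6, 7}; ◇(q ∧ ¬r) there: 1:T, 3:F, 5:T, 6:T, 7:T. ✓
3: successors {1, 2, 4, 5, 6, 7, 8}; ◇(q ∧ ¬r) there: 1:T, 2:T, 4:T, 5:T, 6:T, 7:T, 8:T. ✓
4: successors {2, 3, 7}; ◇(q ∧ ¬r) there: 2:T, 3:F, 7:T. ✓
5: successors {2, 3, 7, 8}; ◇(q ∧ ¬r) there: 2:T, 3:F, 7:T, 8:T. ✓
6: successors {2, 3, 4, 6, 7}; ◇(q ∧ ¬r) there: 2:T, 3:F, 4:T, 6:T, 7:T. ✓
7: successors {1, 2, 3, 6}; ◇(q ∧ ¬r) there: 1:T, 2:T, 3:F, 6:T. ✓
8: successors {1, 3, 4, 6, 7, 8}; ◇(q ∧ ¬r) there: 1:T, 3:F, 4:T, 6:T, 7:T, 8:T. ✓
Satisfying worlds: {1, 2, 3, 4, 5, 6, 7, 8}.
So ◇◇(q ∧ ¬r) fails at the other 0 worlds.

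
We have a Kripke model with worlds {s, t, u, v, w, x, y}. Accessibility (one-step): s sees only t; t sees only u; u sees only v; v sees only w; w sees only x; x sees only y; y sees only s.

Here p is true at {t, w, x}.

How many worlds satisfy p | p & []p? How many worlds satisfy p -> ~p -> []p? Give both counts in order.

3 and 7

For p | p & []p:
s: p is F, p & []p is F. ✗
t: p is T, p & []p is F. ✓
u: p is F, p & []p is F. ✗
v: p is F, p & []p is F. ✗
w: p is T, p & []p is T. ✓
x: p is T, p & []p is F. ✓
y: p is F, p & []p is F. ✗
— 3 worlds.
For p -> ~p -> []p:
s: p is F, ~p -> []p is T. ✓
t: p is T, ~p -> []p is T. ✓
u: p is F, ~p -> []p is F. ✓
v: p is F, ~p -> []p is T. ✓
w: p is T, ~p -> []p is T. ✓
x: p is T, ~p -> []p is T. ✓
y: p is F, ~p -> []p is F. ✓
— 7 worlds.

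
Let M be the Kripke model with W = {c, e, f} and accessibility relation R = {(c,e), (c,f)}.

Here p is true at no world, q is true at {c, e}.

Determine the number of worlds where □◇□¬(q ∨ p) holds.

2

c: successors {e, f}; ◇□¬(q ∨ p) there: e:F, f:F. ✗
e: no successors, so □◇□¬(q ∨ p) holds vacuously. ✓
f: no successors, so □◇□¬(q ∨ p) holds vacuously. ✓
Satisfying worlds: {e, f}.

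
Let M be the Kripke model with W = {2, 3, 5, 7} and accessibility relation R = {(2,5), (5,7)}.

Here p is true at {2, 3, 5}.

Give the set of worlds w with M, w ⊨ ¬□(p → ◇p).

{2}

2: □(p → ◇p) is F. ✓
3: □(p → ◇p) is T. ✗
5: □(p → ◇p) is T. ✗
7: □(p → ◇p) is T. ✗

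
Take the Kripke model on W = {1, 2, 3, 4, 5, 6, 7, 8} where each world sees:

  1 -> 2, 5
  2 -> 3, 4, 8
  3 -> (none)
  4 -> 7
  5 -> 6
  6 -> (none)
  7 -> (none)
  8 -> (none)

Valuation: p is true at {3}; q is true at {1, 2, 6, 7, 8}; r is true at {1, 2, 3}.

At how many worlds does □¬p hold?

1: successors {2, 5}; ¬p there: 2:T, 5:T. ✓
2: successors {3, 4, 8}; ¬p there: 3:F, 4:T, 8:T. ✗
3: no successors, so □¬p holds vacuously. ✓
4: successors {7}; ¬p there: 7:T. ✓
5: successors {6}; ¬p there: 6:T. ✓
6: no successors, so □¬p holds vacuously. ✓
7: no successors, so □¬p holds vacuously. ✓
8: no successors, so □¬p holds vacuously. ✓
Satisfying worlds: {1, 3, 4, 5, 6, 7, 8}.

7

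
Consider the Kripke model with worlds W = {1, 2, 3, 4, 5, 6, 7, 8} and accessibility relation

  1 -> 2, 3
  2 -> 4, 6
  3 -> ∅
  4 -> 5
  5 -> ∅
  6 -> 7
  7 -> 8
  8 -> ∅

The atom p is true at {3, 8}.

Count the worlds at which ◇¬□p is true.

2

1: successors {2, 3}; ¬□p there: 2:T, 3:F. ✓
2: successors {4, 6}; ¬□p there: 4:T, 6:T. ✓
3: no successors, so ◇¬□p fails. ✗
4: successors {5}; ¬□p there: 5:F. ✗
5: no successors, so ◇¬□p fails. ✗
6: successors {7}; ¬□p there: 7:F. ✗
7: successors {8}; ¬□p there: 8:F. ✗
8: no successors, so ◇¬□p fails. ✗
Satisfying worlds: {1, 2}.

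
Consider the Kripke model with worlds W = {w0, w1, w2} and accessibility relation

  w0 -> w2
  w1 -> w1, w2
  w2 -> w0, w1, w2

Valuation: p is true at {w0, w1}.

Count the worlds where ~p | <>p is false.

w0: ~p is F, <>p is F. ✗
w1: ~p is F, <>p is T. ✓
w2: ~p is T, <>p is T. ✓
Satisfying worlds: {w1, w2}.
So ~p | <>p fails at the other 1 world.

1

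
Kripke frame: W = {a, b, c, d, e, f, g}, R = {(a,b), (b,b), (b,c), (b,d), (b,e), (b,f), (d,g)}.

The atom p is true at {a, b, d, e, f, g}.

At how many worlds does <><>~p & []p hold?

a: <><>~p is T, []p is T. ✓
b: <><>~p is T, []p is F. ✗
c: <><>~p is F, []p is T. ✗
d: <><>~p is F, []p is T. ✗
e: <><>~p is F, []p is T. ✗
f: <><>~p is F, []p is T. ✗
g: <><>~p is F, []p is T. ✗
Satisfying worlds: {a}.

1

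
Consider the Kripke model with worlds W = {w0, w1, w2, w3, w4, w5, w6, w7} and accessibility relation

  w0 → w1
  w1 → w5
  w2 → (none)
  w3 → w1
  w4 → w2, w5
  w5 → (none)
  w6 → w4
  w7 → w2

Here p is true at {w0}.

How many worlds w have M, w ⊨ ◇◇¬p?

w0: successors {w1}; ◇¬p there: w1:T. ✓
w1: successors {w5}; ◇¬p there: w5:F. ✗
w2: no successors, so ◇◇¬p fails. ✗
w3: successors {w1}; ◇¬p there: w1:T. ✓
w4: successors {w2, w5}; ◇¬p there: w2:F, w5:F. ✗
w5: no successors, so ◇◇¬p fails. ✗
w6: successors {w4}; ◇¬p there: w4:T. ✓
w7: successors {w2}; ◇¬p there: w2:F. ✗
Satisfying worlds: {w0, w3, w6}.

3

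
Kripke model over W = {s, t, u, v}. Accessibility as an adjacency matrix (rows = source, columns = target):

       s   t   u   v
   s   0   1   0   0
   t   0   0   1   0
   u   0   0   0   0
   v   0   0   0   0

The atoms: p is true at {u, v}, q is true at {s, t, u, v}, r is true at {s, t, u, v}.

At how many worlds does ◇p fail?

3

s: successors {t}; p there: t:F. ✗
t: successors {u}; p there: u:T. ✓
u: no successors, so ◇p fails. ✗
v: no successors, so ◇p fails. ✗
Satisfying worlds: {t}.
So ◇p fails at the other 3 worlds.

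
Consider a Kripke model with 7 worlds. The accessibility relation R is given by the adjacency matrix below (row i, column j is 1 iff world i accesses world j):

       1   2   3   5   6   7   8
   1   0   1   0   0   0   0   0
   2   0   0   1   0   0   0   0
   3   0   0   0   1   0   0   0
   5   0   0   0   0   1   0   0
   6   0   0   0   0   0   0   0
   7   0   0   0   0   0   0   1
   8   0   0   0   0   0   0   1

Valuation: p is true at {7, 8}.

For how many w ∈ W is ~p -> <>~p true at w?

6

1: ~p is T, <>~p is T. ✓
2: ~p is T, <>~p is T. ✓
3: ~p is T, <>~p is T. ✓
5: ~p is T, <>~p is T. ✓
6: ~p is T, <>~p is F. ✗
7: ~p is F, <>~p is F. ✓
8: ~p is F, <>~p is F. ✓
Satisfying worlds: {1, 2, 3, 5, 7, 8}.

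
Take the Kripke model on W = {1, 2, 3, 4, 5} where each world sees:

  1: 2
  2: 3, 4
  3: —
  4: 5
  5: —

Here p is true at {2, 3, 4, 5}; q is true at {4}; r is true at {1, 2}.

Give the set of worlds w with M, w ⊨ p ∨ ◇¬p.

1: p is F, ◇¬p is F. ✗
2: p is T, ◇¬p is F. ✓
3: p is T, ◇¬p is F. ✓
4: p is T, ◇¬p is F. ✓
5: p is T, ◇¬p is F. ✓

{2, 3, 4, 5}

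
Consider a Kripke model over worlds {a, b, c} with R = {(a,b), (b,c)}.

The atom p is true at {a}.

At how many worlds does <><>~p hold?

1

a: successors {b}; <>~p there: b:T. ✓
b: successors {c}; <>~p there: c:F. ✗
c: no successors, so <><>~p fails. ✗
Satisfying worlds: {a}.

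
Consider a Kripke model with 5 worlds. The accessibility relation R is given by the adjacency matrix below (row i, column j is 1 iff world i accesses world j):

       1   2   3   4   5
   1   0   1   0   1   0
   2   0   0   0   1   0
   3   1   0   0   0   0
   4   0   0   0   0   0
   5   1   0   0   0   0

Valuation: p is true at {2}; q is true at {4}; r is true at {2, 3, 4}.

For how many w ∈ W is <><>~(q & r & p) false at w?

2

1: successors {2, 4}; <>~(q & r & p) there: 2:T, 4:F. ✓
2: successors {4}; <>~(q & r & p) there: 4:F. ✗
3: successors {1}; <>~(q & r & p) there: 1:T. ✓
4: no successors, so <><>~(q & r & p) fails. ✗
5: successors {1}; <>~(q & r & p) there: 1:T. ✓
Satisfying worlds: {1, 3, 5}.
So <><>~(q & r & p) fails at the other 2 worlds.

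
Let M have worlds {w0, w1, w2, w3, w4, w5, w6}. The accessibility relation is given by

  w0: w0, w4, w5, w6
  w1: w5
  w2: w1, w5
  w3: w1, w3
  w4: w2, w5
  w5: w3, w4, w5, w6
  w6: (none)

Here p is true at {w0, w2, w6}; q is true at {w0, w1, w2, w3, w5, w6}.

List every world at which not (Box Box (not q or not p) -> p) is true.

w0: Box Box (not q or not p) -> p is T. ✗
w1: Box Box (not q or not p) -> p is T. ✗
w2: Box Box (not q or not p) -> p is T. ✗
w3: Box Box (not q or not p) -> p is F. ✓
w4: Box Box (not q or not p) -> p is T. ✗
w5: Box Box (not q or not p) -> p is T. ✗
w6: Box Box (not q or not p) -> p is T. ✗

{w3}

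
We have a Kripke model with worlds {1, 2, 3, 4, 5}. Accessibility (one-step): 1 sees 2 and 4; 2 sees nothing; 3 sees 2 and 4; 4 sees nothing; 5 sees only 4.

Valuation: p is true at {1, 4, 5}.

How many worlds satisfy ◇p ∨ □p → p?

1: ◇p ∨ □p is T, p is T. ✓
2: ◇p ∨ □p is T, p is F. ✗
3: ◇p ∨ □p is T, p is F. ✗
4: ◇p ∨ □p is T, p is T. ✓
5: ◇p ∨ □p is T, p is T. ✓
Satisfying worlds: {1, 4, 5}.

3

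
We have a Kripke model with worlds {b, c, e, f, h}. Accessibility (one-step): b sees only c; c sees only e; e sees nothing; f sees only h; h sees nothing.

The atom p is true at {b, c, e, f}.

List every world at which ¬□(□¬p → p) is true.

{f}

b: □(□¬p → p) is T. ✗
c: □(□¬p → p) is T. ✗
e: □(□¬p → p) is T. ✗
f: □(□¬p → p) is F. ✓
h: □(□¬p → p) is T. ✗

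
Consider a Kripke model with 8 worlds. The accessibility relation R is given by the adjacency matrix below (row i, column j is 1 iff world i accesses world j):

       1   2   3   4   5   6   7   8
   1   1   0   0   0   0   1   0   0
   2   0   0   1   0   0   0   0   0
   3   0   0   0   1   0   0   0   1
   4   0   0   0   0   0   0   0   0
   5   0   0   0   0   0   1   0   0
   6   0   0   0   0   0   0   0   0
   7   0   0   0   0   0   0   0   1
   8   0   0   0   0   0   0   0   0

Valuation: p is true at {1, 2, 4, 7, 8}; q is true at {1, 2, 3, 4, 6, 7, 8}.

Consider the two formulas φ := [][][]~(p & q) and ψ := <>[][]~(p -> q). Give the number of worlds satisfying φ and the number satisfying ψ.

For [][][]~(p & q):
1: successors {1, 6}; [][]~(p & q) there: 1:F, 6:T. ✗
2: successors {3}; [][]~(p & q) there: 3:T. ✓
3: successors {4, 8}; [][]~(p & q) there: 4:T, 8:T. ✓
4: no successors, so [][][]~(p & q) holds vacuously. ✓
5: successors {6}; [][]~(p & q) there: 6:T. ✓
6: no successors, so [][][]~(p & q) holds vacuously. ✓
7: successors {8}; [][]~(p & q) there: 8:T. ✓
8: no successors, so [][][]~(p & q) holds vacuously. ✓
— 7 worlds.
For <>[][]~(p -> q):
1: successors {1, 6}; [][]~(p -> q) there: 1:F, 6:T. ✓
2: successors {3}; [][]~(p -> q) there: 3:T. ✓
3: successors {4, 8}; [][]~(p -> q) there: 4:T, 8:T. ✓
4: no successors, so <>[][]~(p -> q) fails. ✗
5: successors {6}; [][]~(p -> q) there: 6:T. ✓
6: no successors, so <>[][]~(p -> q) fails. ✗
7: successors {8}; [][]~(p -> q) there: 8:T. ✓
8: no successors, so <>[][]~(p -> q) fails. ✗
— 5 worlds.

7 and 5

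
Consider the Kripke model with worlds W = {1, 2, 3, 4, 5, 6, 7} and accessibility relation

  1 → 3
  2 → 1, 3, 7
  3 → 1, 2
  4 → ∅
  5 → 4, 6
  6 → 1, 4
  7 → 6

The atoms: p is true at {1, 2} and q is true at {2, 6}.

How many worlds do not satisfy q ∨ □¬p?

1: q is F, □¬p is T. ✓
2: q is T, □¬p is F. ✓
3: q is F, □¬p is F. ✗
4: q is F, □¬p is T. ✓
5: q is F, □¬p is T. ✓
6: q is T, □¬p is F. ✓
7: q is F, □¬p is T. ✓
Satisfying worlds: {1, 2, 4, 5, 6, 7}.
So q ∨ □¬p fails at the other 1 world.

1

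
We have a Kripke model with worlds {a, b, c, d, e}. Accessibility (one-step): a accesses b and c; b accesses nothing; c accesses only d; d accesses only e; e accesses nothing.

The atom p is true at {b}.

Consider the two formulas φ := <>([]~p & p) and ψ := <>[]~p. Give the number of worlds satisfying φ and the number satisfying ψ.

1 and 3

For <>([]~p & p):
a: successors {b, c}; []~p & p there: b:T, c:F. ✓
b: no successors, so <>([]~p & p) fails. ✗
c: successors {d}; []~p & p there: d:F. ✗
d: successors {e}; []~p & p there: e:F. ✗
e: no successors, so <>([]~p & p) fails. ✗
— 1 world.
For <>[]~p:
a: successors {b, c}; []~p there: b:T, c:T. ✓
b: no successors, so <>[]~p fails. ✗
c: successors {d}; []~p there: d:T. ✓
d: successors {e}; []~p there: e:T. ✓
e: no successors, so <>[]~p fails. ✗
— 3 worlds.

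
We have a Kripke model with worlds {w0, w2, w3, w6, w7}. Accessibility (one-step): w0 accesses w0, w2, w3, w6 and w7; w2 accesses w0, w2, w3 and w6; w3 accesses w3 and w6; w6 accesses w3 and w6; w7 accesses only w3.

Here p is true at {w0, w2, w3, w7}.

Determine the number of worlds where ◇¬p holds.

w0: successors {w0, w2, w3, w6, w7}; ¬p there: w0:F, w2:F, w3:F, w6:T, w7:F. ✓
w2: successors {w0, w2, w3, w6}; ¬p there: w0:F, w2:F, w3:F, w6:T. ✓
w3: successors {w3, w6}; ¬p there: w3:F, w6:T. ✓
w6: successors {w3, w6}; ¬p there: w3:F, w6:T. ✓
w7: successors {w3}; ¬p there: w3:F. ✗
Satisfying worlds: {w0, w2, w3, w6}.

4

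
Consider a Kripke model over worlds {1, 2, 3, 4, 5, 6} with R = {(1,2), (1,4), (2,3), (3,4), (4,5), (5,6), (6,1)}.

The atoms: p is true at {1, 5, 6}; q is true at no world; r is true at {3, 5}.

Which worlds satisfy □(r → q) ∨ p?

1: □(r → q) is T, p is T. ✓
2: □(r → q) is F, p is F. ✗
3: □(r → q) is T, p is F. ✓
4: □(r → q) is F, p is F. ✗
5: □(r → q) is T, p is T. ✓
6: □(r → q) is T, p is T. ✓

{1, 3, 5, 6}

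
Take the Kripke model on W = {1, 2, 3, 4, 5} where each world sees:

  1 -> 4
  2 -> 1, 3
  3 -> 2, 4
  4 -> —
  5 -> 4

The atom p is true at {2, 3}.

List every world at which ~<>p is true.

1: <>p is F. ✓
2: <>p is T. ✗
3: <>p is T. ✗
4: <>p is F. ✓
5: <>p is F. ✓

{1, 4, 5}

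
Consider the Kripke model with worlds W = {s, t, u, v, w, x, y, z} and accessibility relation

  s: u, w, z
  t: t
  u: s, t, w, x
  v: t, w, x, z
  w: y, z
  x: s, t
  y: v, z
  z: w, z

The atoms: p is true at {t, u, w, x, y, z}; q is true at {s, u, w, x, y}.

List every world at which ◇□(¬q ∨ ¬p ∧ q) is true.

{t, u, v, w, x}

s: successors {u, w, z}; □(¬q ∨ ¬p ∧ q) there: u:F, w:F, z:F. ✗
t: successors {t}; □(¬q ∨ ¬p ∧ q) there: t:T. ✓
u: successors {s, t, w, x}; □(¬q ∨ ¬p ∧ q) there: s:F, t:T, w:F, x:T. ✓
v: successors {t, w, x, z}; □(¬q ∨ ¬p ∧ q) there: t:T, w:F, x:T, z:F. ✓
w: successors {y, z}; □(¬q ∨ ¬p ∧ q) there: y:T, z:F. ✓
x: successors {s, t}; □(¬q ∨ ¬p ∧ q) there: s:F, t:T. ✓
y: successors {v, z}; □(¬q ∨ ¬p ∧ q) there: v:F, z:F. ✗
z: successors {w, z}; □(¬q ∨ ¬p ∧ q) there: w:F, z:F. ✗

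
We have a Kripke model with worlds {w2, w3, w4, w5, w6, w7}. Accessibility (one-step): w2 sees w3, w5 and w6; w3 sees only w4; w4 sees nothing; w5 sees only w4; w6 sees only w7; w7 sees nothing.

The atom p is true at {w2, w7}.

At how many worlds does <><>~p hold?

1

w2: successors {w3, w5, w6}; <>~p there: w3:T, w5:T, w6:F. ✓
w3: successors {w4}; <>~p there: w4:F. ✗
w4: no successors, so <><>~p fails. ✗
w5: successors {w4}; <>~p there: w4:F. ✗
w6: successors {w7}; <>~p there: w7:F. ✗
w7: no successors, so <><>~p fails. ✗
Satisfying worlds: {w2}.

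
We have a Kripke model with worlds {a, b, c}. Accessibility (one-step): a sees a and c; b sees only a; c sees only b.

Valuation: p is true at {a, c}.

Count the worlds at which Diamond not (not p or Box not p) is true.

2

a: successors {a, c}; not (not p or Box not p) there: a:T, c:F. ✓
b: successors {a}; not (not p or Box not p) there: a:T. ✓
c: successors {b}; not (not p or Box not p) there: b:F. ✗
Satisfying worlds: {a, b}.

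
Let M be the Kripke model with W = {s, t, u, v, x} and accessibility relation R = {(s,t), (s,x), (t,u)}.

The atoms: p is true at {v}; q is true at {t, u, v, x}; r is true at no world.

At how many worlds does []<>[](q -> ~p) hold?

3

s: successors {t, x}; <>[](q -> ~p) there: t:T, x:F. ✗
t: successors {u}; <>[](q -> ~p) there: u:F. ✗
u: no successors, so []<>[](q -> ~p) holds vacuously. ✓
v: no successors, so []<>[](q -> ~p) holds vacuously. ✓
x: no successors, so []<>[](q -> ~p) holds vacuously. ✓
Satisfying worlds: {u, v, x}.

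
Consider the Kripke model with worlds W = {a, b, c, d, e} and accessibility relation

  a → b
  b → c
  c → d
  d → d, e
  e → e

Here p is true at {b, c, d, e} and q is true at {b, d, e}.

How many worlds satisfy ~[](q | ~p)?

a: [](q | ~p) is T. ✗
b: [](q | ~p) is F. ✓
c: [](q | ~p) is T. ✗
d: [](q | ~p) is T. ✗
e: [](q | ~p) is T. ✗
Satisfying worlds: {b}.

1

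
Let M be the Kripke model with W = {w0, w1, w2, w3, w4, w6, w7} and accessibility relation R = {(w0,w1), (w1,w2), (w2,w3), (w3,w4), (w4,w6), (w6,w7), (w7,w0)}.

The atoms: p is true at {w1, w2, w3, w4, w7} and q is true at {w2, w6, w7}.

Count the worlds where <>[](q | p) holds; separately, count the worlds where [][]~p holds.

6 and 2

For <>[](q | p):
w0: successors {w1}; [](q | p) there: w1:T. ✓
w1: successors {w2}; [](q | p) there: w2:T. ✓
w2: successors {w3}; [](q | p) there: w3:T. ✓
w3: successors {w4}; [](q | p) there: w4:T. ✓
w4: successors {w6}; [](q | p) there: w6:T. ✓
w6: successors {w7}; [](q | p) there: w7:F. ✗
w7: successors {w0}; [](q | p) there: w0:T. ✓
— 6 worlds.
For [][]~p:
w0: successors {w1}; []~p there: w1:F. ✗
w1: successors {w2}; []~p there: w2:F. ✗
w2: successors {w3}; []~p there: w3:F. ✗
w3: successors {w4}; []~p there: w4:T. ✓
w4: successors {w6}; []~p there: w6:F. ✗
w6: successors {w7}; []~p there: w7:T. ✓
w7: successors {w0}; []~p there: w0:F. ✗
— 2 worlds.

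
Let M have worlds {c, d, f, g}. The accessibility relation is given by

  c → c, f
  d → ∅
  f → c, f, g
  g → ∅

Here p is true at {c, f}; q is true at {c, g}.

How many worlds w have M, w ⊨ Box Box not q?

2

c: successors {c, f}; Box not q there: c:F, f:F. ✗
d: no successors, so Box Box not q holds vacuously. ✓
f: successors {c, f, g}; Box not q there: c:F, f:F, g:T. ✗
g: no successors, so Box Box not q holds vacuously. ✓
Satisfying worlds: {d, g}.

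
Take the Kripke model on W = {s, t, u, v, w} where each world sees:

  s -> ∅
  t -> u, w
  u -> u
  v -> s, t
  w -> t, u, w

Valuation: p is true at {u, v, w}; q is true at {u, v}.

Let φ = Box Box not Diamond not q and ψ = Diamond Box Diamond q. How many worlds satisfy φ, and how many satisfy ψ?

2 and 4

For Box Box not Diamond not q:
s: no successors, so Box Box not Diamond not q holds vacuously. ✓
t: successors {u, w}; Box not Diamond not q there: u:T, w:F. ✗
u: successors {u}; Box not Diamond not q there: u:T. ✓
v: successors {s, t}; Box not Diamond not q there: s:T, t:F. ✗
w: successors {t, u, w}; Box not Diamond not q there: t:F, u:T, w:F. ✗
— 2 worlds.
For Diamond Box Diamond q:
s: no successors, so Diamond Box Diamond q fails. ✗
t: successors {u, w}; Box Diamond q there: u:T, w:T. ✓
u: successors {u}; Box Diamond q there: u:T. ✓
v: successors {s, t}; Box Diamond q there: s:T, t:T. ✓
w: successors {t, u, w}; Box Diamond q there: t:T, u:T, w:T. ✓
— 4 worlds.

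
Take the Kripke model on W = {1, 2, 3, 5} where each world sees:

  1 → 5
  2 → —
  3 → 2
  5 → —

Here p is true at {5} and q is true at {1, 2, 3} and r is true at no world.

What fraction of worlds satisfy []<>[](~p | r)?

1/2

1: successors {5}; <>[](~p | r) there: 5:F. ✗
2: no successors, so []<>[](~p | r) holds vacuously. ✓
3: successors {2}; <>[](~p | r) there: 2:F. ✗
5: no successors, so []<>[](~p | r) holds vacuously. ✓
That's 2 of 4 worlds, so 2/4 = 1/2.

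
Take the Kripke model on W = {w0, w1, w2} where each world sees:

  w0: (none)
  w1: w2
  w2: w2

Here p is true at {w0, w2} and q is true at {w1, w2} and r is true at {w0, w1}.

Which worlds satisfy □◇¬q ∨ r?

w0: □◇¬q is T, r is T. ✓
w1: □◇¬q is F, r is T. ✓
w2: □◇¬q is F, r is F. ✗

{w0, w1}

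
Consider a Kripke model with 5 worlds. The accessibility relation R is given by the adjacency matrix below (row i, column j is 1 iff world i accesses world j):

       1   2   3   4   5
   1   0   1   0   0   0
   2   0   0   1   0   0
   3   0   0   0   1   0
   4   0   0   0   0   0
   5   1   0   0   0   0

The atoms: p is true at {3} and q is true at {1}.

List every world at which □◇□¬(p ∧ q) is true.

{1, 2, 4, 5}

1: successors {2}; ◇□¬(p ∧ q) there: 2:T. ✓
2: successors {3}; ◇□¬(p ∧ q) there: 3:T. ✓
3: successors {4}; ◇□¬(p ∧ q) there: 4:F. ✗
4: no successors, so □◇□¬(p ∧ q) holds vacuously. ✓
5: successors {1}; ◇□¬(p ∧ q) there: 1:T. ✓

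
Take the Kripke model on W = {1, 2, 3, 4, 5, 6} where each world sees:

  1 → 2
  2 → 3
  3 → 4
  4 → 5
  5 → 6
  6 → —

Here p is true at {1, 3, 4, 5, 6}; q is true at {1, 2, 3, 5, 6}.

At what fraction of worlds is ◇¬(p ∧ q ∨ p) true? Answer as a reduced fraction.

1/6

1: successors {2}; ¬(p ∧ q ∨ p) there: 2:T. ✓
2: successors {3}; ¬(p ∧ q ∨ p) there: 3:F. ✗
3: successors {4}; ¬(p ∧ q ∨ p) there: 4:F. ✗
4: successors {5}; ¬(p ∧ q ∨ p) there: 5:F. ✗
5: successors {6}; ¬(p ∧ q ∨ p) there: 6:F. ✗
6: no successors, so ◇¬(p ∧ q ∨ p) fails. ✗
That's 1 of 6 worlds, so 1/6.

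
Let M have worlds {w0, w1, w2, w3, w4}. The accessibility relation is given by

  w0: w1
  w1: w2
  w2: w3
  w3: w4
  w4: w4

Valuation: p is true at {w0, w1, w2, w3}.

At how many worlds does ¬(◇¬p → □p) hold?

w0: ◇¬p → □p is T. ✗
w1: ◇¬p → □p is T. ✗
w2: ◇¬p → □p is T. ✗
w3: ◇¬p → □p is F. ✓
w4: ◇¬p → □p is F. ✓
Satisfying worlds: {w3, w4}.

2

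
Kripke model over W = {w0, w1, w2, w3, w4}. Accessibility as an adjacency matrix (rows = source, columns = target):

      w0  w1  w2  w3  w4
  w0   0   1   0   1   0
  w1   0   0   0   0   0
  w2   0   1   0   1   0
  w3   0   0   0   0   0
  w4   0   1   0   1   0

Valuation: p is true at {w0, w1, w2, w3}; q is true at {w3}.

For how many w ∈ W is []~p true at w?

2

w0: successors {w1, w3}; ~p there: w1:F, w3:F. ✗
w1: no successors, so []~p holds vacuously. ✓
w2: successors {w1, w3}; ~p there: w1:F, w3:F. ✗
w3: no successors, so []~p holds vacuously. ✓
w4: successors {w1, w3}; ~p there: w1:F, w3:F. ✗
Satisfying worlds: {w1, w3}.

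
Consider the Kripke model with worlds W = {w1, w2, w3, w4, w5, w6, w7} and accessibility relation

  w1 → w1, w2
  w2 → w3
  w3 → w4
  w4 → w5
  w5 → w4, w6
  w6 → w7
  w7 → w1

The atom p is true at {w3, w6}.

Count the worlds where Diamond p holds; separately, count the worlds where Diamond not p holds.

For Diamond p:
w1: successors {w1, w2}; p there: w1:F, w2:F. ✗
w2: successors {w3}; p there: w3:T. ✓
w3: successors {w4}; p there: w4:F. ✗
w4: successors {w5}; p there: w5:F. ✗
w5: successors {w4, w6}; p there: w4:F, w6:T. ✓
w6: successors {w7}; p there: w7:F. ✗
w7: successors {w1}; p there: w1:F. ✗
— 2 worlds.
For Diamond not p:
w1: successors {w1, w2}; not p there: w1:T, w2:T. ✓
w2: successors {w3}; not p there: w3:F. ✗
w3: successors {w4}; not p there: w4:T. ✓
w4: successors {w5}; not p there: w5:T. ✓
w5: successors {w4, w6}; not p there: w4:T, w6:F. ✓
w6: successors {w7}; not p there: w7:T. ✓
w7: successors {w1}; not p there: w1:T. ✓
— 6 worlds.

2 and 6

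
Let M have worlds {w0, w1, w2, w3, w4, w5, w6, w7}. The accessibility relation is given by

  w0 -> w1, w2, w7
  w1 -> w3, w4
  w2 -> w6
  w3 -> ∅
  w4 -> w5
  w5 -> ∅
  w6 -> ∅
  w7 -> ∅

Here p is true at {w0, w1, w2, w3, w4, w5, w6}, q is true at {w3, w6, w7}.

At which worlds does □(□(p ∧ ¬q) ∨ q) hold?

w0: successors {w1, w2, w7}; □(p ∧ ¬q) ∨ q there: w1:F, w2:F, w7:T. ✗
w1: successors {w3, w4}; □(p ∧ ¬q) ∨ q there: w3:T, w4:T. ✓
w2: successors {w6}; □(p ∧ ¬q) ∨ q there: w6:T. ✓
w3: no successors, so □(□(p ∧ ¬q) ∨ q) holds vacuously. ✓
w4: successors {w5}; □(p ∧ ¬q) ∨ q there: w5:T. ✓
w5: no successors, so □(□(p ∧ ¬q) ∨ q) holds vacuously. ✓
w6: no successors, so □(□(p ∧ ¬q) ∨ q) holds vacuously. ✓
w7: no successors, so □(□(p ∧ ¬q) ∨ q) holds vacuously. ✓

{w1, w2, w3, w4, w5, w6, w7}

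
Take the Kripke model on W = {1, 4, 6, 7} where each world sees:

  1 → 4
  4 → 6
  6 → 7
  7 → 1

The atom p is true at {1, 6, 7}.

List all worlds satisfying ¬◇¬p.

1: ◇¬p is T. ✗
4: ◇¬p is F. ✓
6: ◇¬p is F. ✓
7: ◇¬p is F. ✓

{4, 6, 7}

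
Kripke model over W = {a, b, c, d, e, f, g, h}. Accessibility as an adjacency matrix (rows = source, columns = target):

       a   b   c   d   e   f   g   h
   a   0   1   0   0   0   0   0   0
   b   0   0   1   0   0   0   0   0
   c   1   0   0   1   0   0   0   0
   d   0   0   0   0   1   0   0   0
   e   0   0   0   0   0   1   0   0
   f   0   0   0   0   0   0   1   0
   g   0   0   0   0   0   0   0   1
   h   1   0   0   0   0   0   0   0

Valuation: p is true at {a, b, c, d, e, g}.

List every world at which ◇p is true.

a: successors {b}; p there: b:T. ✓
b: successors {c}; p there: c:T. ✓
c: successors {a, d}; p there: a:T, d:T. ✓
d: successors {e}; p there: e:T. ✓
e: successors {f}; p there: f:F. ✗
f: successors {g}; p there: g:T. ✓
g: successors {h}; p there: h:F. ✗
h: successors {a}; p there: a:T. ✓

{a, b, c, d, f, h}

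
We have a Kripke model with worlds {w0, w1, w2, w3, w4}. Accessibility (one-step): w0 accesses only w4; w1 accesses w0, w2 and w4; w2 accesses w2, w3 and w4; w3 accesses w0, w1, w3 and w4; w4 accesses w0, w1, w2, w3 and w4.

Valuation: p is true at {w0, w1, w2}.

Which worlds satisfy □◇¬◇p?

{w0}

w0: successors {w4}; ◇¬◇p there: w4:T. ✓
w1: successors {w0, w2, w4}; ◇¬◇p there: w0:F, w2:F, w4:T. ✗
w2: successors {w2, w3, w4}; ◇¬◇p there: w2:F, w3:T, w4:T. ✗
w3: successors {w0, w1, w3, w4}; ◇¬◇p there: w0:F, w1:T, w3:T, w4:T. ✗
w4: successors {w0, w1, w2, w3, w4}; ◇¬◇p there: w0:F, w1:T, w2:F, w3:T, w4:T. ✗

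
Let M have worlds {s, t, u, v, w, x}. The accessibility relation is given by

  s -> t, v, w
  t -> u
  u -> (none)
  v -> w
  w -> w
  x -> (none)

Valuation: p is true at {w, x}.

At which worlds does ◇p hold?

s: successors {t, v, w}; p there: t:F, v:F, w:T. ✓
t: successors {u}; p there: u:F. ✗
u: no successors, so ◇p fails. ✗
v: successors {w}; p there: w:T. ✓
w: successors {w}; p there: w:T. ✓
x: no successors, so ◇p fails. ✗

{s, v, w}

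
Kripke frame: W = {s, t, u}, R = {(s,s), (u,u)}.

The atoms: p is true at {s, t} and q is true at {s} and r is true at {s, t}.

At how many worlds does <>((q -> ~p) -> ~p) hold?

2

s: successors {s}; (q -> ~p) -> ~p there: s:T. ✓
t: no successors, so <>((q -> ~p) -> ~p) fails. ✗
u: successors {u}; (q -> ~p) -> ~p there: u:T. ✓
Satisfying worlds: {s, u}.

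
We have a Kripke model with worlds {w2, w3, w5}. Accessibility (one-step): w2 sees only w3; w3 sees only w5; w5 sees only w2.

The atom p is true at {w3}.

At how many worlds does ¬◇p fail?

w2: ◇p is T. ✗
w3: ◇p is F. ✓
w5: ◇p is F. ✓
Satisfying worlds: {w3, w5}.
So ¬◇p fails at the other 1 world.

1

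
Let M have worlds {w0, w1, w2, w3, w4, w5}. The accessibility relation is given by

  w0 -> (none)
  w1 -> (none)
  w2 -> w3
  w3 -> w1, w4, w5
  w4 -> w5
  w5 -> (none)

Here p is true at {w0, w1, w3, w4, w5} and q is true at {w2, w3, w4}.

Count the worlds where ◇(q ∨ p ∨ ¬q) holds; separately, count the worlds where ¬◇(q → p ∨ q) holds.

3 and 3

For ◇(q ∨ p ∨ ¬q):
w0: no successors, so ◇(q ∨ p ∨ ¬q) fails. ✗
w1: no successors, so ◇(q ∨ p ∨ ¬q) fails. ✗
w2: successors {w3}; q ∨ p ∨ ¬q there: w3:T. ✓
w3: successors {w1, w4, w5}; q ∨ p ∨ ¬q there: w1:T, w4:T, w5:T. ✓
w4: successors {w5}; q ∨ p ∨ ¬q there: w5:T. ✓
w5: no successors, so ◇(q ∨ p ∨ ¬q) fails. ✗
— 3 worlds.
For ¬◇(q → p ∨ q):
w0: ◇(q → p ∨ q) is F. ✓
w1: ◇(q → p ∨ q) is F. ✓
w2: ◇(q → p ∨ q) is T. ✗
w3: ◇(q → p ∨ q) is T. ✗
w4: ◇(q → p ∨ q) is T. ✗
w5: ◇(q → p ∨ q) is F. ✓
— 3 worlds.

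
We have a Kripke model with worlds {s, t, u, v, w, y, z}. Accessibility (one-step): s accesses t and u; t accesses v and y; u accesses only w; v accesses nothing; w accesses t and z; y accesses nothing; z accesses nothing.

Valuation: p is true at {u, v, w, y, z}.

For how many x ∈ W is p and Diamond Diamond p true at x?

2

s: p is F, Diamond Diamond p is T. ✗
t: p is F, Diamond Diamond p is F. ✗
u: p is T, Diamond Diamond p is T. ✓
v: p is T, Diamond Diamond p is F. ✗
w: p is T, Diamond Diamond p is T. ✓
y: p is T, Diamond Diamond p is F. ✗
z: p is T, Diamond Diamond p is F. ✗
Satisfying worlds: {u, w}.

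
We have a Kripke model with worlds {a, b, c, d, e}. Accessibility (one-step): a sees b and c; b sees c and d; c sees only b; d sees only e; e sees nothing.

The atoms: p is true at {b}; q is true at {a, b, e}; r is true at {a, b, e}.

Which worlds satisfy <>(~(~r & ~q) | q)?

a: successors {b, c}; ~(~r & ~q) | q there: b:T, c:F. ✓
b: successors {c, d}; ~(~r & ~q) | q there: c:F, d:F. ✗
c: successors {b}; ~(~r & ~q) | q there: b:T. ✓
d: successors {e}; ~(~r & ~q) | q there: e:T. ✓
e: no successors, so <>(~(~r & ~q) | q) fails. ✗

{a, c, d}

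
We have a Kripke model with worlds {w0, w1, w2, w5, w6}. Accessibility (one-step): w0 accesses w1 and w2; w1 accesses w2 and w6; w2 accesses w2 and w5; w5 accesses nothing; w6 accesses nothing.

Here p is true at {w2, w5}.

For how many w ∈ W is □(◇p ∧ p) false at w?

3

w0: successors {w1, w2}; ◇p ∧ p there: w1:F, w2:T. ✗
w1: successors {w2, w6}; ◇p ∧ p there: w2:T, w6:F. ✗
w2: successors {w2, w5}; ◇p ∧ p there: w2:T, w5:F. ✗
w5: no successors, so □(◇p ∧ p) holds vacuously. ✓
w6: no successors, so □(◇p ∧ p) holds vacuously. ✓
Satisfying worlds: {w5, w6}.
So □(◇p ∧ p) fails at the other 3 worlds.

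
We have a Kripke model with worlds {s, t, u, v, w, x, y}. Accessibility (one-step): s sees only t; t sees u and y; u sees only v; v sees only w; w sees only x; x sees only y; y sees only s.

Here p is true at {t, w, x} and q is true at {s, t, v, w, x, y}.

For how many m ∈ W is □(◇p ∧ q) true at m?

3

s: successors {t}; ◇p ∧ q there: t:F. ✗
t: successors {u, y}; ◇p ∧ q there: u:F, y:F. ✗
u: successors {v}; ◇p ∧ q there: v:T. ✓
v: successors {w}; ◇p ∧ q there: w:T. ✓
w: successors {x}; ◇p ∧ q there: x:F. ✗
x: successors {y}; ◇p ∧ q there: y:F. ✗
y: successors {s}; ◇p ∧ q there: s:T. ✓
Satisfying worlds: {u, v, y}.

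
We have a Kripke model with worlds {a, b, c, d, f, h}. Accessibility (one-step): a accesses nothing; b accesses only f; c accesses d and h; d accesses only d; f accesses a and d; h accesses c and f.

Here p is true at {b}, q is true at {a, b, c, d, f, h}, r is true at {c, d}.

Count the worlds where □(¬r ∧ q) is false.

a: no successors, so □(¬r ∧ q) holds vacuously. ✓
b: successors {f}; ¬r ∧ q there: f:T. ✓
c: successors {d, h}; ¬r ∧ q there: d:F, h:T. ✗
d: successors {d}; ¬r ∧ q there: d:F. ✗
f: successors {a, d}; ¬r ∧ q there: a:T, d:F. ✗
h: successors {c, f}; ¬r ∧ q there: c:F, f:T. ✗
Satisfying worlds: {a, b}.
So □(¬r ∧ q) fails at the other 4 worlds.

4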